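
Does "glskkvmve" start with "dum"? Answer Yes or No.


Input string: 'glskkvmve'
Prefix to check: 'dum'
First 3 characters of input: 'gls'
Match: False
Result: No


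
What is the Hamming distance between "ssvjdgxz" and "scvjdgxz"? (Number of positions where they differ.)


String 1: 'ssvjdgxz'
String 2: 'scvjdgxz'
Compare each position: pos 0: 's'=='s', pos 1: 's'!='c', pos 2: 'v'=='v', pos 3: 'j'=='j', pos 4: 'd'=='d', pos 5: 'g'=='g', pos 6: 'x'=='x', pos 7: 'z'=='z'
Differing positions: 1
Hamming distance: 1


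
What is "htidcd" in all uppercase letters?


Input string: 'htidcd'
Operation: convert each letter to uppercase
Mapping: 'h'->'H', 't'->'T', 'i'->'I', 'd'->'D', 'c'->'C', 'd'->'D'
Result: HTIDCD


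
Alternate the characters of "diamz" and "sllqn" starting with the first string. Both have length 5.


String 1: 'diamz'
String 2: 'sllqn'
Operation: alternate characters
Pairs: 'd'+'s', 'i'+'l', 'a'+'l', 'm'+'q', 'z'+'n'
Result: dsilalmqzn


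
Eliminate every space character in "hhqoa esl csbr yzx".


Input string: 'hhqoa esl csbr yzx'
Operation: remove all spaces
Words: 'hhqoa', 'esl', 'csbr', 'yzx'
Join without spaces: hhqoaeslcsbryzx


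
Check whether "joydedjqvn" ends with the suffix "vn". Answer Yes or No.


Input string: 'joydedjqvn'
Suffix to check: 'vn'
Last 2 characters of input: 'vn'
Match: True
Result: Yes


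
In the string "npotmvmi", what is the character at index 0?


Input string: 'npotmvmi'
Operation: get character at index 0
Index mapping: s[0]='n'
Result: 'n'


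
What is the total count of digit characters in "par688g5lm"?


Input string: 'par688g5lm'
Operation: count digit characters (0-9)
Scan: 'p', 'a', 'r', '6'(digit), '8'(digit), '8'(digit), 'g', '5'(digit), 'l', 'm'
Digits found: 4
Result: 4


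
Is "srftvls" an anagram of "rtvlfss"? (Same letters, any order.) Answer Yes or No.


String 1: 'rtvlfss' -> sorted: 'flrsstv'
String 2: 'srftvls' -> sorted: 'flrsstv'
Compare sorted forms: 'flrsstv' == 'flrsstv'
Anagram: Yes


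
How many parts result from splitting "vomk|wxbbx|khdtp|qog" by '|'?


Input string: 'vomk|wxbbx|khdtp|qog'
Delimiter: '|'
Split result: 'vomk', 'wxbbx', 'khdtp', 'qog'
Number of parts: 4


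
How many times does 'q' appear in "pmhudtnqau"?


Input string: 'pmhudtnqau'
Target character: 'q'
Scan each position: s[7]='q'
Matches found at indices: 7
Total: 1


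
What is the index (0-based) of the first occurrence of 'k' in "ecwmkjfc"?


Input string: 'ecwmkjfc'
Target: 'k'
Scanning left to right: s[0]='e', s[1]='c', s[2]='w', s[3]='m', s[4]='k'
First match at index: 4


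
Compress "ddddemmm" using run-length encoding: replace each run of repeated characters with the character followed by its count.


Input: 'ddddemmm'
Operation: identify consecutive runs
Runs: 'dddd' -> d4, 'e' -> e1, 'mmm' -> m3
Encoded: d4e1m3


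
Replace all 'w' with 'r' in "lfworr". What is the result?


Input string: 'lfworr'
Operation: replace 'w' with 'r'
Positions of 'w': 2
After replacement: lfrorr


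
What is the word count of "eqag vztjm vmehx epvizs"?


Input string: 'eqag vztjm vmehx epvizs'
Operation: split by spaces
Words found: 'eqag', 'vztjm', 'vmehx', 'epvizs'
Word count: 4


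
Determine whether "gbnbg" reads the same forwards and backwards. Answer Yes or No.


Input string: 'gbnbg'
Reversed: 'gbnbg'
Compare pairs: s[0]='g' vs s[4]='g' (match), s[1]='b' vs s[3]='b' (match)
Palindrome: Yes


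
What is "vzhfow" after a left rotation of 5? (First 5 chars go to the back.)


Input: 'vzhfow', shift = 5
Operation: split at index 5 and swap parts
Front part s[0:5] = 'vzhfo'
Back part s[5:] = 'w'
Rotated = back + front = 'w' + 'vzhfo'
Result: wvzhfo


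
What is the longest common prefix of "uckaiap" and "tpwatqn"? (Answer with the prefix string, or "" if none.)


String 1: 'uckaiap'
String 2: 'tpwatqn'
Compare position by position:
pos 0: 'u' vs 't' differ -> stop
Longest common prefix: "" (length 0)


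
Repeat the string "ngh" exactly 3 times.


Input string: 'ngh'
Operation: repeat 3 times
Concatenation: 'ngh' + 'ngh' + 'ngh'
Result: nghnghngh


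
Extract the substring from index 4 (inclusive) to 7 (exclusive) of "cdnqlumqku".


Input string: 'cdnqlumqku'
Operation: slice [4:7]
Extract characters: s[4]='l', s[5]='u', s[6]='m'
Result: lum


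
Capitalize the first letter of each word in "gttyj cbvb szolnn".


Input string: 'gttyj cbvb szolnn'
Operation: capitalize first letter of each word
Word transformations: 'gttyj'->'Gttyj', 'cbvb'->'Cbvb', 'szolnn'->'Szolnn'
Result: Gttyj Cbvb Szolnn


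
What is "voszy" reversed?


Input string: 'voszy'
Operation: reverse character order
Original order: 'v' -> 'o' -> 's' -> 'z' -> 'y'
Reversed order: 'y' -> 'z' -> 's' -> 'o' -> 'v'
Result: yzsov


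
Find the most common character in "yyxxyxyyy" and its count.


Input: 'yyxxyxyyy'
Operation: tally each character
Counts: 'x':3, 'y':6
Maximum: 'y' appears 6 times


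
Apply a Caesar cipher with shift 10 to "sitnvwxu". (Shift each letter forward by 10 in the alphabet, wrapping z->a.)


Input: 'sitnvwxu', shift = 10
Operation: for each letter, (position + 10) mod 26
Mapping: 's'(18+10=28, 28 mod 26=2)->'c', 'i'(8+10=18)->'s', 't'(19+10=29, 29 mod 26=3)->'d', 'n'(13+10=23)->'x', 'v'(21+10=31, 31 mod 26=5)->'f', 'w'(22+10=32, 32 mod 26=6)->'g', 'x'(23+10=33, 33 mod 26=7)->'h', 'u'(20+10=30, 30 mod 26=4)->'e'
Result: csdxfghe


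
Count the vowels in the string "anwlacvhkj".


Input string: 'anwlacvhkj'
Operation: count vowels (a, e, i, o, u)
Scan: s[0]='a' (vowel), s[1]='n', s[2]='w', s[3]='l', s[4]='a' (vowel), s[5]='c', s[6]='v', s[7]='h', s[8]='k', s[9]='j'
Vowels found: 2
Result: 2


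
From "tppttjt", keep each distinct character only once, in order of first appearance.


Input: 'tppttjt'
Operation: keep first occurrence of each character
Scan: s[0]='t' new -> keep; s[1]='p' new -> keep; s[2]='p' seen -> skip; s[3]='t' seen -> skip; s[4]='t' seen -> skip; s[5]='j' new -> keep; s[6]='t' seen -> skip
Result: tpj


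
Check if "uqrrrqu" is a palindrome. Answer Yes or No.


Input string: 'uqrrrqu'
Reversed: 'uqrrrqu'
Compare pairs: s[0]='u' vs s[6]='u' (match), s[1]='q' vs s[5]='q' (match), s[2]='r' vs s[4]='r' (match)
Palindrome: Yes


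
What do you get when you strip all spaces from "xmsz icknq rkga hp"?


Input string: 'xmsz icknq rkga hp'
Operation: remove all spaces
Words: 'xmsz', 'icknq', 'rkga', 'hp'
Join without spaces: xmszicknqrkgahp


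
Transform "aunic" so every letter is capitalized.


Input string: 'aunic'
Operation: convert each letter to uppercase
Mapping: 'a'->'A', 'u'->'U', 'n'->'N', 'i'->'I', 'c'->'C'
Result: AUNIC


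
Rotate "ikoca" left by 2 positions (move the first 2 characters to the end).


Input: 'ikoca', shift = 2
Operation: split at index 2 and swap parts
Front part s[0:2] = 'ik'
Back part s[2:] = 'oca'
Rotated = back + front = 'oca' + 'ik'
Result: ocaik


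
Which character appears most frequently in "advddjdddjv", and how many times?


Input: 'advddjdddjv'
Operation: tally each character
Counts: 'a':1, 'd':6, 'j':2, 'v':2
Maximum: 'd' appears 6 times


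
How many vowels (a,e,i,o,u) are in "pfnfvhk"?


Input string: 'pfnfvhk'
Operation: count vowels (a, e, i, o, u)
Scan: s[0]='p', s[1]='f', s[2]='n', s[3]='f', s[4]='v', s[5]='h', s[6]='k'
Vowels found: 0
Result: 0


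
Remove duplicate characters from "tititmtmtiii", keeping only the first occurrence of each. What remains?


Input: 'tititmtmtiii'
Operation: keep first occurrence of each character
Scan: s[0]='t' new -> keep; s[1]='i' new -> keep; s[2]='t' seen -> skip; s[3]='i' seen -> skip; s[4]='t' seen -> skip; s[5]='m' new -> keep; s[6]='t' seen -> skip; s[7]='m' seen -> skip; s[8]='t' seen -> skip; s[9]='i' seen -> skip; s[10]='i' seen -> skip; s[11]='i' seen -> skip
Result: tim


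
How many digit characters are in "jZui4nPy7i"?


Input string: 'jZui4nPy7i'
Operation: count digit characters (0-9)
Scan: 'j', 'Z', 'u', 'i', '4'(digit), 'n', 'P', 'y', '7'(digit), 'i'
Digits found: 2
Result: 2


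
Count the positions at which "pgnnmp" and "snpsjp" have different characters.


String 1: 'pgnnmp'
String 2: 'snpsjp'
Compare each position: pos 0: 'p'!='s', pos 1: 'g'!='n', pos 2: 'n'!='p', pos 3: 'n'!='s', pos 4: 'm'!='j', pos 5: 'p'=='p'
Differing positions: 5
Hamming distance: 5


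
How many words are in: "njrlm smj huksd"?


Input string: 'njrlm smj huksd'
Operation: split by spaces
Words found: 'njrlm', 'smj', 'huksd'
Word count: 3


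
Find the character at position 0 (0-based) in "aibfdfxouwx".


Input string: 'aibfdfxouwx'
Operation: get character at index 0
Index mapping: s[0]='a'
Result: 'a'


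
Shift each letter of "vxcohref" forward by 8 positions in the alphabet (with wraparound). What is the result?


Input: 'vxcohref', shift = 8
Operation: for each letter, (position + 8) mod 26
Mapping: 'v'(21+8=29, 29 mod 26=3)->'d', 'x'(23+8=31, 31 mod 26=5)->'f', 'c'(2+8=10)->'k', 'o'(14+8=22)->'w', 'h'(7+8=15)->'p', 'r'(17+8=25)->'z', 'e'(4+8=12)->'m', 'f'(5+8=13)->'n'
Result: dfkwpzmn


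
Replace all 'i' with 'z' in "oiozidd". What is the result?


Input string: 'oiozidd'
Operation: replace 'i' with 'z'
Positions of 'i': 1, 4
After replacement: ozozzdd


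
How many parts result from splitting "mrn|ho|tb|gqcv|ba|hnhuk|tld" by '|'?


Input string: 'mrn|ho|tb|gqcv|ba|hnhuk|tld'
Delimiter: '|'
Split result: 'mrn', 'ho', 'tb', 'gqcv', 'ba', 'hnhuk', 'tld'
Number of parts: 7


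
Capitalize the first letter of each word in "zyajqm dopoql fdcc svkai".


Input string: 'zyajqm dopoql fdcc svkai'
Operation: capitalize first letter of each word
Word transformations: 'zyajqm'->'Zyajqm', 'dopoql'->'Dopoql', 'fdcc'->'Fdcc', 'svkai'->'Svkai'
Result: Zyajqm Dopoql Fdcc Svkai


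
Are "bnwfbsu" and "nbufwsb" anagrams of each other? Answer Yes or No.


String 1: 'bnwfbsu' -> sorted: 'bbfnsuw'
String 2: 'nbufwsb' -> sorted: 'bbfnsuw'
Compare sorted forms: 'bbfnsuw' == 'bbfnsuw'
Anagram: Yes


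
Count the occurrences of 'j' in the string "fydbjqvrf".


Input string: 'fydbjqvrf'
Target character: 'j'
Scan each position: s[4]='j'
Matches found at indices: 4
Total: 1


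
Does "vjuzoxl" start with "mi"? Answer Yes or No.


Input string: 'vjuzoxl'
Prefix to check: 'mi'
First 2 characters of input: 'vj'
Match: False
Result: No


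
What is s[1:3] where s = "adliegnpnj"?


Input string: 'adliegnpnj'
Operation: slice [1:3]
Extract characters: s[1]='d', s[2]='l'
Result: dl


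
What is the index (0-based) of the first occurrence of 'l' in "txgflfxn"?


Input string: 'txgflfxn'
Target: 'l'
Scanning left to right: s[0]='t', s[1]='x', s[2]='g', s[3]='f', s[4]='l'
First match at index: 4


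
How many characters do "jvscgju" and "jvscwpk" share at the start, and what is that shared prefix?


String 1: 'jvscgju'
String 2: 'jvscwpk'
Compare position by position:
pos 0: 'j' vs 'j' match
pos 1: 'v' vs 'v' match
pos 2: 's' vs 's' match
pos 3: 'c' vs 'c' match
pos 4: 'g' vs 'w' differ -> stop
Longest common prefix: "jvsc" (length 4)


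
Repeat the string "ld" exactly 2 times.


Input string: 'ld'
Operation: repeat 2 times
Concatenation: 'ld' + 'ld'
Result: ldld


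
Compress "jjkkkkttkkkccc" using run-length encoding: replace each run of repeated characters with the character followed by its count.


Input: 'jjkkkkttkkkccc'
Operation: identify consecutive runs
Runs: 'jj' -> j2, 'kkkk' -> k4, 'tt' -> t2, 'kkk' -> k3, 'ccc' -> c3
Encoded: j2k4t2k3c3


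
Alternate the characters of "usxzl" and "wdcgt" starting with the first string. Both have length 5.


String 1: 'usxzl'
String 2: 'wdcgt'
Operation: alternate characters
Pairs: 'u'+'w', 's'+'d', 'x'+'c', 'z'+'g', 'l'+'t'
Result: uwsdxczglt


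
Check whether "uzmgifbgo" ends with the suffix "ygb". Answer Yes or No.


Input string: 'uzmgifbgo'
Suffix to check: 'ygb'
Last 3 characters of input: 'bgo'
Match: False
Result: No


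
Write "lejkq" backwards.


Input string: 'lejkq'
Operation: reverse character order
Original order: 'l' -> 'e' -> 'j' -> 'k' -> 'q'
Reversed order: 'q' -> 'k' -> 'j' -> 'e' -> 'l'
Result: qkjel


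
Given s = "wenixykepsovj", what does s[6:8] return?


Input string: 'wenixykepsovj'
Operation: slice [6:8]
Extract characters: s[6]='k', s[7]='e'
Result: ke


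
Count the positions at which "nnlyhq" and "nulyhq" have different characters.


String 1: 'nnlyhq'
String 2: 'nulyhq'
Compare each position: pos 0: 'n'=='n', pos 1: 'n'!='u', pos 2: 'l'=='l', pos 3: 'y'=='y', pos 4: 'h'=='h', pos 5: 'q'=='q'
Differing positions: 1
Hamming distance: 1


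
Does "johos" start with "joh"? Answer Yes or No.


Input string: 'johos'
Prefix to check: 'joh'
First 3 characters of input: 'joh'
Match: True
Result: Yes


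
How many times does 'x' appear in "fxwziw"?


Input string: 'fxwziw'
Target character: 'x'
Scan each position: s[1]='x'
Matches found at indices: 1
Total: 1


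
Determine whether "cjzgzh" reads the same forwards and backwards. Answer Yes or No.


Input string: 'cjzgzh'
Reversed: 'hzgzjc'
Compare pairs: s[0]='c' vs s[5]='h' (mismatch), s[1]='j' vs s[4]='z' (mismatch), s[2]='z' vs s[3]='g' (mismatch)
Palindrome: No


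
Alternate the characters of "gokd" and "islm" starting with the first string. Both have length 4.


String 1: 'gokd'
String 2: 'islm'
Operation: alternate characters
Pairs: 'g'+'i', 'o'+'s', 'k'+'l', 'd'+'m'
Result: gioskldm


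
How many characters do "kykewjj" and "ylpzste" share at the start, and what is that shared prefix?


String 1: 'kykewjj'
String 2: 'ylpzste'
Compare position by position:
pos 0: 'k' vs 'y' differ -> stop
Longest common prefix: "" (length 0)


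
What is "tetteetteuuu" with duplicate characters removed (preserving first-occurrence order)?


Input: 'tetteetteuuu'
Operation: keep first occurrence of each character
Scan: s[0]='t' new -> keep; s[1]='e' new -> keep; s[2]='t' seen -> skip; s[3]='t' seen -> skip; s[4]='e' seen -> skip; s[5]='e' seen -> skip; s[6]='t' seen -> skip; s[7]='t' seen -> skip; s[8]='e' seen -> skip; s[9]='u' new -> keep; s[10]='u' seen -> skip; s[11]='u' seen -> skip
Result: teu


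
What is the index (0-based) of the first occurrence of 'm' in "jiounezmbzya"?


Input string: 'jiounezmbzya'
Target: 'm'
Scanning left to right: s[0]='j', s[1]='i', s[2]='o', s[3]='u', s[4]='n', s[5]='e', s[6]='z', s[7]='m'
First match at index: 7


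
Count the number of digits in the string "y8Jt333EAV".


Input string: 'y8Jt333EAV'
Operation: count digit characters (0-9)
Scan: 'y', '8'(digit), 'J', 't', '3'(digit), '3'(digit), '3'(digit), 'E', 'A', 'V'
Digits found: 4
Result: 4


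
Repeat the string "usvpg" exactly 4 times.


Input string: 'usvpg'
Operation: repeat 4 times
Concatenation: 'usvpg' + 'usvpg' + 'usvpg' + 'usvpg'
Result: usvpgusvpgusvpgusvpg


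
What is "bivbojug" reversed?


Input string: 'bivbojug'
Operation: reverse character order
Original order: 'b' -> 'i' -> 'v' -> 'b' -> 'o' -> 'j' -> 'u' -> 'g'
Reversed order: 'g' -> 'u' -> 'j' -> 'o' -> 'b' -> 'v' -> 'i' -> 'b'
Result: gujobvib


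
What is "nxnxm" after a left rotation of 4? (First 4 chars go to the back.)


Input: 'nxnxm', shift = 4
Operation: split at index 4 and swap parts
Front part s[0:4] = 'nxnx'
Back part s[4:] = 'm'
Rotated = back + front = 'm' + 'nxnx'
Result: mnxnx


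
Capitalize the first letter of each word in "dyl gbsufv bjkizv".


Input string: 'dyl gbsufv bjkizv'
Operation: capitalize first letter of each word
Word transformations: 'dyl'->'Dyl', 'gbsufv'->'Gbsufv', 'bjkizv'->'Bjkizv'
Result: Dyl Gbsufv Bjkizv


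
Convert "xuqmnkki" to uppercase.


Input string: 'xuqmnkki'
Operation: convert each letter to uppercase
Mapping: 'x'->'X', 'u'->'U', 'q'->'Q', 'm'->'M', 'n'->'N', 'k'->'K', 'k'->'K', 'i'->'I'
Result: XUQMNKKI


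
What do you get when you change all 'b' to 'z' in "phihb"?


Input string: 'phihb'
Operation: replace 'b' with 'z'
Positions of 'b': 4
After replacement: phihz


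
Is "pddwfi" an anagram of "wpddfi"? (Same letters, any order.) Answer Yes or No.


String 1: 'wpddfi' -> sorted: 'ddfipw'
String 2: 'pddwfi' -> sorted: 'ddfipw'
Compare sorted forms: 'ddfipw' == 'ddfipw'
Anagram: Yes


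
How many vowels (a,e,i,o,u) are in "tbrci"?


Input string: 'tbrci'
Operation: count vowels (a, e, i, o, u)
Scan: s[0]='t', s[1]='b', s[2]='r', s[3]='c', s[4]='i' (vowel)
Vowels found: 1
Result: 1


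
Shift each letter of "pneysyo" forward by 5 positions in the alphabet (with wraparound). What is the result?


Input: 'pneysyo', shift = 5
Operation: for each letter, (position + 5) mod 26
Mapping: 'p'(15+5=20)->'u', 'n'(13+5=18)->'s', 'e'(4+5=9)->'j', 'y'(24+5=29, 29 mod 26=3)->'d', 's'(18+5=23)->'x', 'y'(24+5=29, 29 mod 26=3)->'d', 'o'(14+5=19)->'t'
Result: usjdxdt


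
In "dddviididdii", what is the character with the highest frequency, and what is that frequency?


Input: 'dddviididdii'
Operation: tally each character
Counts: 'd':6, 'i':5, 'v':1
Maximum: 'd' appears 6 times


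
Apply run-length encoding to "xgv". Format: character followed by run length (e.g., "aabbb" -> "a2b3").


Input: 'xgv'
Operation: identify consecutive runs
Runs: 'x' -> x1, 'g' -> g1, 'v' -> v1
Encoded: x1g1v1


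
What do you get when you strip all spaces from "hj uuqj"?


Input string: 'hj uuqj'
Operation: remove all spaces
Words: 'hj', 'uuqj'
Join without spaces: hjuuqj


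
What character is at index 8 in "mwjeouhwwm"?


Input string: 'mwjeouhwwm'
Operation: get character at index 8
Index mapping: s[0]='m', s[1]='w', s[2]='j', s[3]='e', s[4]='o', s[5]='u', s[6]='h', s[7]='w', s[8]='w'
Result: 'w'


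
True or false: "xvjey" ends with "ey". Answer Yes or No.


Input string: 'xvjey'
Suffix to check: 'ey'
Last 2 characters of input: 'ey'
Match: True
Result: Yes


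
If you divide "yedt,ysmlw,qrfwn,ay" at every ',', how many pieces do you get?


Input string: 'yedt,ysmlw,qrfwn,ay'
Delimiter: ','
Split result: 'yedt', 'ysmlw', 'qrfwn', 'ay'
Number of parts: 4


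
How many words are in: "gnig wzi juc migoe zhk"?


Input string: 'gnig wzi juc migoe zhk'
Operation: split by spaces
Words found: 'gnig', 'wzi', 'juc', 'migoe', 'zhk'
Word count: 5


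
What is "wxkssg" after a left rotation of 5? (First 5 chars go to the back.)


Input: 'wxkssg', shift = 5
Operation: split at index 5 and swap parts
Front part s[0:5] = 'wxkss'
Back part s[5:] = 'g'
Rotated = back + front = 'g' + 'wxkss'
Result: gwxkss


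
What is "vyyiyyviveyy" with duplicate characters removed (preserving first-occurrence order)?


Input: 'vyyiyyviveyy'
Operation: keep first occurrence of each character
Scan: s[0]='v' new -> keep; s[1]='y' new -> keep; s[2]='y' seen -> skip; s[3]='i' new -> keep; s[4]='y' seen -> skip; s[5]='y' seen -> skip; s[6]='v' seen -> skip; s[7]='i' seen -> skip; s[8]='v' seen -> skip; s[9]='e' new -> keep; s[10]='y' seen -> skip; s[11]='y' seen -> skip
Result: vyie


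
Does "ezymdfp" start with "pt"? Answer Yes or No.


Input string: 'ezymdfp'
Prefix to check: 'pt'
First 2 characters of input: 'ez'
Match: False
Result: No


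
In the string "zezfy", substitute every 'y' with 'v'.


Input string: 'zezfy'
Operation: replace 'y' with 'v'
Positions of 'y': 4
After replacement: zezfv


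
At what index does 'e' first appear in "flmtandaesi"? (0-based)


Input string: 'flmtandaesi'
Target: 'e'
Scanning left to right: s[0]='f', s[1]='l', s[2]='m', s[3]='t', s[4]='a', s[5]='n', s[6]='d', s[7]='a', s[8]='e'
First match at index: 8


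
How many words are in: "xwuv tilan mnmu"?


Input string: 'xwuv tilan mnmu'
Operation: split by spaces
Words found: 'xwuv', 'tilan', 'mnmu'
Word count: 3


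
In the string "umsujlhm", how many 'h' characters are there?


Input string: 'umsujlhm'
Target character: 'h'
Scan each position: s[6]='h'
Matches found at indices: 6
Total: 1


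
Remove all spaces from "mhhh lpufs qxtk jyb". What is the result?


Input string: 'mhhh lpufs qxtk jyb'
Operation: remove all spaces
Words: 'mhhh', 'lpufs', 'qxtk', 'jyb'
Join without spaces: mhhhlpufsqxtkjyb


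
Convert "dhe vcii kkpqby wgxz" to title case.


Input string: 'dhe vcii kkpqby wgxz'
Operation: capitalize first letter of each word
Word transformations: 'dhe'->'Dhe', 'vcii'->'Vcii', 'kkpqby'->'Kkpqby', 'wgxz'->'Wgxz'
Result: Dhe Vcii Kkpqby Wgxz


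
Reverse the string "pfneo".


Input string: 'pfneo'
Operation: reverse character order
Original order: 'p' -> 'f' -> 'n' -> 'e' -> 'o'
Reversed order: 'o' -> 'e' -> 'n' -> 'f' -> 'p'
Result: oenfp


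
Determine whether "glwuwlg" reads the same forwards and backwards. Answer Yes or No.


Input string: 'glwuwlg'
Reversed: 'glwuwlg'
Compare pairs: s[0]='g' vs s[6]='g' (match), s[1]='l' vs s[5]='l' (match), s[2]='w' vs s[4]='w' (match)
Palindrome: Yes


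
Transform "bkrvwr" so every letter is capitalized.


Input string: 'bkrvwr'
Operation: convert each letter to uppercase
Mapping: 'b'->'B', 'k'->'K', 'r'->'R', 'v'->'V', 'w'->'W', 'r'->'R'
Result: BKRVWR


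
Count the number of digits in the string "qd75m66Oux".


Input string: 'qd75m66Oux'
Operation: count digit characters (0-9)
Scan: 'q', 'd', '7'(digit), '5'(digit), 'm', '6'(digit), '6'(digit), 'O', 'u', 'x'
Digits found: 4
Result: 4


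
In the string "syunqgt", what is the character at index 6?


Input string: 'syunqgt'
Operation: get character at index 6
Index mapping: s[0]='s', s[1]='y', s[2]='u', s[3]='n', s[4]='q', s[5]='g', s[6]='t'
Result: 't'


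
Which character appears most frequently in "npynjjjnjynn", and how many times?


Input: 'npynjjjnjynn'
Operation: tally each character
Counts: 'j':4, 'n':5, 'p':1, 'y':2
Maximum: 'n' appears 5 times


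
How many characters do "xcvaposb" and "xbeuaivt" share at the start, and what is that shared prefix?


String 1: 'xcvaposb'
String 2: 'xbeuaivt'
Compare position by position:
pos 0: 'x' vs 'x' match
pos 1: 'c' vs 'b' differ -> stop
Longest common prefix: "x" (length 1)


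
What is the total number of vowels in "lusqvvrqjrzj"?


Input string: 'lusqvvrqjrzj'
Operation: count vowels (a, e, i, o, u)
Scan: s[0]='l', s[1]='u' (vowel), s[2]='s', s[3]='q', s[4]='v', s[5]='v', s[6]='r', s[7]='q', s[8]='j', s[9]='r', s[10]='z', s[11]='j'
Vowels found: 1
Result: 1


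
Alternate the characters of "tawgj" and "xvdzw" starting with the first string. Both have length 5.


String 1: 'tawgj'
String 2: 'xvdzw'
Operation: alternate characters
Pairs: 't'+'x', 'a'+'v', 'w'+'d', 'g'+'z', 'j'+'w'
Result: txavwdgzjw


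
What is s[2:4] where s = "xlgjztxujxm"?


Input string: 'xlgjztxujxm'
Operation: slice [2:4]
Extract characters: s[2]='g', s[3]='j'
Result: gj


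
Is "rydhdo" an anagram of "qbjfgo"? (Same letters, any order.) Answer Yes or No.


String 1: 'qbjfgo' -> sorted: 'bfgjoq'
String 2: 'rydhdo' -> sorted: 'ddhory'
Compare sorted forms: 'bfgjoq' != 'ddhory'
Anagram: No


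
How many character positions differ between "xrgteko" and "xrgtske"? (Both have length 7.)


String 1: 'xrgteko'
String 2: 'xrgtske'
Compare each position: pos 0: 'x'=='x', pos 1: 'r'=='r', pos 2: 'g'=='g', pos 3: 't'=='t', pos 4: 'e'!='s', pos 5: 'k'=='k', pos 6: 'o'!='e'
Differing positions: 2
Hamming distance: 2


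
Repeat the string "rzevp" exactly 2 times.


Input string: 'rzevp'
Operation: repeat 2 times
Concatenation: 'rzevp' + 'rzevp'
Result: rzevprzevp


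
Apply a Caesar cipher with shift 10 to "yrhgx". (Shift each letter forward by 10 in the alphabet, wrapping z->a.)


Input: 'yrhgx', shift = 10
Operation: for each letter, (position + 10) mod 26
Mapping: 'y'(24+10=34, 34 mod 26=8)->'i', 'r'(17+10=27, 27 mod 26=1)->'b', 'h'(7+10=17)->'r', 'g'(6+10=16)->'q', 'x'(23+10=33, 33 mod 26=7)->'h'
Result: ibrqh


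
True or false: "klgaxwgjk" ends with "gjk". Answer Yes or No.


Input string: 'klgaxwgjk'
Suffix to check: 'gjk'
Last 3 characters of input: 'gjk'
Match: True
Result: Yes


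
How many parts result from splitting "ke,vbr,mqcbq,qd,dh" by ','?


Input string: 'ke,vbr,mqcbq,qd,dh'
Delimiter: ','
Split result: 'ke', 'vbr', 'mqcbq', 'qd', 'dh'
Number of parts: 5


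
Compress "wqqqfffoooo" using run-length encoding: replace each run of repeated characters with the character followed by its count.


Input: 'wqqqfffoooo'
Operation: identify consecutive runs
Runs: 'w' -> w1, 'qqq' -> q3, 'fff' -> f3, 'oooo' -> o4
Encoded: w1q3f3o4


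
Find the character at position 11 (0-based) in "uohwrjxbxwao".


Input string: 'uohwrjxbxwao'
Operation: get character at index 11
Index mapping: s[0]='u', s[1]='o', s[2]='h', s[3]='w', s[4]='r', s[5]='j', s[6]='x', s[7]='b', s[8]='x', s[9]='w', s[10]='a', s[11]='o'
Result: 'o'


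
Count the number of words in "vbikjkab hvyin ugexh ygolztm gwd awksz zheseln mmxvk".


Input string: 'vbikjkab hvyin ugexh ygolztm gwd awksz zheseln mmxvk'
Operation: split by spaces
Words found: 'vbikjkab', 'hvyin', 'ugexh', 'ygolztm', 'gwd', 'awksz', 'zheseln', 'mmxvk'
Word count: 8


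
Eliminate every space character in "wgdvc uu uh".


Input string: 'wgdvc uu uh'
Operation: remove all spaces
Words: 'wgdvc', 'uu', 'uh'
Join without spaces: wgdvcuuuh


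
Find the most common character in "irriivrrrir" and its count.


Input: 'irriivrrrir'
Operation: tally each character
Counts: 'i':4, 'r':6, 'v':1
Maximum: 'r' appears 6 times


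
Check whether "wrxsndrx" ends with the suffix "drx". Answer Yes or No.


Input string: 'wrxsndrx'
Suffix to check: 'drx'
Last 3 characters of input: 'drx'
Match: True
Result: Yes


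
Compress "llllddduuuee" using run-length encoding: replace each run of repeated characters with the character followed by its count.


Input: 'llllddduuuee'
Operation: identify consecutive runs
Runs: 'llll' -> l4, 'ddd' -> d3, 'uuu' -> u3, 'ee' -> e2
Encoded: l4d3u3e2


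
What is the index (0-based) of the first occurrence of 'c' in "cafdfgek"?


Input string: 'cafdfgek'
Target: 'c'
Scanning left to right: s[0]='c'
First match at index: 0


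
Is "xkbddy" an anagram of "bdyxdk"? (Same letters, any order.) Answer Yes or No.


String 1: 'bdyxdk' -> sorted: 'bddkxy'
String 2: 'xkbddy' -> sorted: 'bddkxy'
Compare sorted forms: 'bddkxy' == 'bddkxy'
Anagram: Yes


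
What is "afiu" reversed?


Input string: 'afiu'
Operation: reverse character order
Original order: 'a' -> 'f' -> 'i' -> 'u'
Reversed order: 'u' -> 'i' -> 'f' -> 'a'
Result: uifa


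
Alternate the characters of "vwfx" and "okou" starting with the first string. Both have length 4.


String 1: 'vwfx'
String 2: 'okou'
Operation: alternate characters
Pairs: 'v'+'o', 'w'+'k', 'f'+'o', 'x'+'u'
Result: vowkfoxu


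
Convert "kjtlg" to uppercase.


Input string: 'kjtlg'
Operation: convert each letter to uppercase
Mapping: 'k'->'K', 'j'->'J', 't'->'T', 'l'->'L', 'g'->'G'
Result: KJTLG


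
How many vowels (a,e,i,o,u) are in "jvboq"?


Input string: 'jvboq'
Operation: count vowels (a, e, i, o, u)
Scan: s[0]='j', s[1]='v', s[2]='b', s[3]='o' (vowel), s[4]='q'
Vowels found: 1
Result: 1


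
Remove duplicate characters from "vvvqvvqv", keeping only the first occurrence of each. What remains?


Input: 'vvvqvvqv'
Operation: keep first occurrence of each character
Scan: s[0]='v' new -> keep; s[1]='v' seen -> skip; s[2]='v' seen -> skip; s[3]='q' new -> keep; s[4]='v' seen -> skip; s[5]='v' seen -> skip; s[6]='q' seen -> skip; s[7]='v' seen -> skip
Result: vq


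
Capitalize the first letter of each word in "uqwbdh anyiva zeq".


Input string: 'uqwbdh anyiva zeq'
Operation: capitalize first letter of each word
Word transformations: 'uqwbdh'->'Uqwbdh', 'anyiva'->'Anyiva', 'zeq'->'Zeq'
Result: Uqwbdh Anyiva Zeq


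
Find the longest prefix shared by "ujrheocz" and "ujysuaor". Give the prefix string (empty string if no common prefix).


String 1: 'ujrheocz'
String 2: 'ujysuaor'
Compare position by position:
pos 0: 'u' vs 'u' match
pos 1: 'j' vs 'j' match
pos 2: 'r' vs 'y' differ -> stop
Longest common prefix: "uj" (length 2)


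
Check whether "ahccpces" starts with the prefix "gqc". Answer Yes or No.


Input string: 'ahccpces'
Prefix to check: 'gqc'
First 3 characters of input: 'ahc'
Match: False
Result: No


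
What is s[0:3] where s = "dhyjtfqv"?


Input string: 'dhyjtfqv'
Operation: slice [0:3]
Extract characters: s[0]='d', s[1]='h', s[2]='y'
Result: dhy


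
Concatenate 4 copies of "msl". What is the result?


Input string: 'msl'
Operation: repeat 4 times
Concatenation: 'msl' + 'msl' + 'msl' + 'msl'
Result: mslmslmslmsl


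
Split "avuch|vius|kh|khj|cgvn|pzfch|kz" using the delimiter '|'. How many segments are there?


Input string: 'avuch|vius|kh|khj|cgvn|pzfch|kz'
Delimiter: '|'
Split result: 'avuch', 'vius', 'kh', 'khj', 'cgvn', 'pzfch', 'kz'
Number of parts: 7


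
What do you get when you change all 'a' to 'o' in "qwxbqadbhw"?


Input string: 'qwxbqadbhw'
Operation: replace 'a' with 'o'
Positions of 'a': 5
After replacement: qwxbqodbhw


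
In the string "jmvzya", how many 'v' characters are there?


Input string: 'jmvzya'
Target character: 'v'
Scan each position: s[2]='v'
Matches found at indices: 2
Total: 1


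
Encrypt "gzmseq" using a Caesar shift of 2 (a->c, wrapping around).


Input: 'gzmseq', shift = 2
Operation: for each letter, (position + 2) mod 26
Mapping: 'g'(6+2=8)->'i', 'z'(25+2=27, 27 mod 26=1)->'b', 'm'(12+2=14)->'o', 's'(18+2=20)->'u', 'e'(4+2=6)->'g', 'q'(16+2=18)->'s'
Result: ibougs


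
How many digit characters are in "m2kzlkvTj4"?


Input string: 'm2kzlkvTj4'
Operation: count digit characters (0-9)
Scan: 'm', '2'(digit), 'k', 'z', 'l', 'k', 'v', 'T', 'j', '4'(digit)
Digits found: 2
Result: 2


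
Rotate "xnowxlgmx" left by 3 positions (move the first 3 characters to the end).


Input: 'xnowxlgmx', shift = 3
Operation: split at index 3 and swap parts
Front part s[0:3] = 'xno'
Back part s[3:] = 'wxlgmx'
Rotated = back + front = 'wxlgmx' + 'xno'
Result: wxlgmxxno


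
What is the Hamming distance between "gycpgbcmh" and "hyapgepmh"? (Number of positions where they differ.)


String 1: 'gycpgbcmh'
String 2: 'hyapgepmh'
Compare each position: pos 0: 'g'!='h', pos 1: 'y'=='y', pos 2: 'c'!='a', pos 3: 'p'=='p', pos 4: 'g'=='g', pos 5: 'b'!='e', pos 6: 'c'!='p', pos 7: 'm'=='m', pos 8: 'h'=='h'
Differing positions: 4
Hamming distance: 4


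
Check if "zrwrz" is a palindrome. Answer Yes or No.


Input string: 'zrwrz'
Reversed: 'zrwrz'
Compare pairs: s[0]='z' vs s[4]='z' (match), s[1]='r' vs s[3]='r' (match)
Palindrome: Yes


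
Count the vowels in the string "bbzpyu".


Input string: 'bbzpyu'
Operation: count vowels (a, e, i, o, u)
Scan: s[0]='b', s[1]='b', s[2]='z', s[3]='p', s[4]='y', s[5]='u' (vowel)
Vowels found: 1
Result: 1


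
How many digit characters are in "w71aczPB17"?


Input string: 'w71aczPB17'
Operation: count digit characters (0-9)
Scan: 'w', '7'(digit), '1'(digit), 'a', 'c', 'z', 'P', 'B', '1'(digit), '7'(digit)
Digits found: 4
Result: 4


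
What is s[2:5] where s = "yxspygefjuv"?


Input string: 'yxspygefjuv'
Operation: slice [2:5]
Extract characters: s[2]='s', s[3]='p', s[4]='y'
Result: spy


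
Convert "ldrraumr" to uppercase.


Input string: 'ldrraumr'
Operation: convert each letter to uppercase
Mapping: 'l'->'L', 'd'->'D', 'r'->'R', 'r'->'R', 'a'->'A', 'u'->'U', 'm'->'M', 'r'->'R'
Result: LDRRAUMR


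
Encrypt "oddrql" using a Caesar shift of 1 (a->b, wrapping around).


Input: 'oddrql', shift = 1
Operation: for each letter, (position + 1) mod 26
Mapping: 'o'(14+1=15)->'p', 'd'(3+1=4)->'e', 'd'(3+1=4)->'e', 'r'(17+1=18)->'s', 'q'(16+1=17)->'r', 'l'(11+1=12)->'m'
Result: peesrm


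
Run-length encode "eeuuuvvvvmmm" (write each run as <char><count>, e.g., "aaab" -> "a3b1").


Input: 'eeuuuvvvvmmm'
Operation: identify consecutive runs
Runs: 'ee' -> e2, 'uuu' -> u3, 'vvvv' -> v4, 'mmm' -> m3
Encoded: e2u3v4m3


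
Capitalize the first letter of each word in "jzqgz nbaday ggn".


Input string: 'jzqgz nbaday ggn'
Operation: capitalize first letter of each word
Word transformations: 'jzqgz'->'Jzqgz', 'nbaday'->'Nbaday', 'ggn'->'Ggn'
Result: Jzqgz Nbaday Ggn


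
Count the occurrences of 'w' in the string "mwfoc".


Input string: 'mwfoc'
Target character: 'w'
Scan each position: s[1]='w'
Matches found at indices: 1
Total: 1


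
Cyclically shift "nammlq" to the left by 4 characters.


Input: 'nammlq', shift = 4
Operation: split at index 4 and swap parts
Front part s[0:4] = 'namm'
Back part s[4:] = 'lq'
Rotated = back + front = 'lq' + 'namm'
Result: lqnamm


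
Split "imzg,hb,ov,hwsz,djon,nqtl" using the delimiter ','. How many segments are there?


Input string: 'imzg,hb,ov,hwsz,djon,nqtl'
Delimiter: ','
Split result: 'imzg', 'hb', 'ov', 'hwsz', 'djon', 'nqtl'
Number of parts: 6


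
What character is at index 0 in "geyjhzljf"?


Input string: 'geyjhzljf'
Operation: get character at index 0
Index mapping: s[0]='g'
Result: 'g'


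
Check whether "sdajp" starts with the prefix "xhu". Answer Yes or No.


Input string: 'sdajp'
Prefix to check: 'xhu'
First 3 characters of input: 'sda'
Match: False
Result: No


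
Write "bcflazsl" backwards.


Input string: 'bcflazsl'
Operation: reverse character order
Original order: 'b' -> 'c' -> 'f' -> 'l' -> 'a' -> 'z' -> 's' -> 'l'
Reversed order: 'l' -> 's' -> 'z' -> 'a' -> 'l' -> 'f' -> 'c' -> 'b'
Result: lszalfcb


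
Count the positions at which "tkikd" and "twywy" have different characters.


String 1: 'tkikd'
String 2: 'twywy'
Compare each position: pos 0: 't'=='t', pos 1: 'k'!='w', pos 2: 'i'!='y', pos 3: 'k'!='w', pos 4: 'd'!='y'
Differing positions: 4
Hamming distance: 4


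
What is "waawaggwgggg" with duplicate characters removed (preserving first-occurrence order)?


Input: 'waawaggwgggg'
Operation: keep first occurrence of each character
Scan: s[0]='w' new -> keep; s[1]='a' new -> keep; s[2]='a' seen -> skip; s[3]='w' seen -> skip; s[4]='a' seen -> skip; s[5]='g' new -> keep; s[6]='g' seen -> skip; s[7]='w' seen -> skip; s[8]='g' seen -> skip; s[9]='g' seen -> skip; s[10]='g' seen -> skip; s[11]='g' seen -> skip
Result: wag


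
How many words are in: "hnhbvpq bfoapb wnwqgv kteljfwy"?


Input string: 'hnhbvpq bfoapb wnwqgv kteljfwy'
Operation: split by spaces
Words found: 'hnhbvpq', 'bfoapb', 'wnwqgv', 'kteljfwy'
Word count: 4


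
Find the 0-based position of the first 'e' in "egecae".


Input string: 'egecae'
Target: 'e'
Scanning left to right: s[0]='e'
First match at index: 0


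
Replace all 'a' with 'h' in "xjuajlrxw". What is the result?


Input string: 'xjuajlrxw'
Operation: replace 'a' with 'h'
Positions of 'a': 3
After replacement: xjuhjlrxw


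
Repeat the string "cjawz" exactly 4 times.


Input string: 'cjawz'
Operation: repeat 4 times
Concatenation: 'cjawz' + 'cjawz' + 'cjawz' + 'cjawz'
Result: cjawzcjawzcjawzcjawz


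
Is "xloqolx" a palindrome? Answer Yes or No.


Input string: 'xloqolx'
Reversed: 'xloqolx'
Compare pairs: s[0]='x' vs s[6]='x' (match), s[1]='l' vs s[5]='l' (match), s[2]='o' vs s[4]='o' (match)
Palindrome: Yes


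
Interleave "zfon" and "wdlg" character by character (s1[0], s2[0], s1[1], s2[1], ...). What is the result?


String 1: 'zfon'
String 2: 'wdlg'
Operation: alternate characters
Pairs: 'z'+'w', 'f'+'d', 'o'+'l', 'n'+'g'
Result: zwfdolng


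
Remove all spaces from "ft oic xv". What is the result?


Input string: 'ft oic xv'
Operation: remove all spaces
Words: 'ft', 'oic', 'xv'
Join without spaces: ftoicxv


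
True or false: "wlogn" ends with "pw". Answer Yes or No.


Input string: 'wlogn'
Suffix to check: 'pw'
Last 2 characters of input: 'gn'
Match: False
Result: No


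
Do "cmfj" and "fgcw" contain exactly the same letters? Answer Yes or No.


String 1: 'cmfj' -> sorted: 'cfjm'
String 2: 'fgcw' -> sorted: 'cfgw'
Compare sorted forms: 'cfjm' != 'cfgw'
Anagram: No


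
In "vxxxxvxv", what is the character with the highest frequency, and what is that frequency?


Input: 'vxxxxvxv'
Operation: tally each character
Counts: 'v':3, 'x':5
Maximum: 'x' appears 5 times


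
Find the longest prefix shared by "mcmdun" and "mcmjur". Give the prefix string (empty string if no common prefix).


String 1: 'mcmdun'
String 2: 'mcmjur'
Compare position by position:
pos 0: 'm' vs 'm' match
pos 1: 'c' vs 'c' match
pos 2: 'm' vs 'm' match
pos 3: 'd' vs 'j' differ -> stop
Longest common prefix: "mcm" (length 3)


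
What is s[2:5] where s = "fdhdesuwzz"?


Input string: 'fdhdesuwzz'
Operation: slice [2:5]
Extract characters: s[2]='h', s[3]='d', s[4]='e'
Result: hde


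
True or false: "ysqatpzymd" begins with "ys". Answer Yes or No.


Input string: 'ysqatpzymd'
Prefix to check: 'ys'
First 2 characters of input: 'ys'
Match: True
Result: Yes


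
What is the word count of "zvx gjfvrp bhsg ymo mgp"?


Input string: 'zvx gjfvrp bhsg ymo mgp'
Operation: split by spaces
Words found: 'zvx', 'gjfvrp', 'bhsg', 'ymo', 'mgp'
Word count: 5


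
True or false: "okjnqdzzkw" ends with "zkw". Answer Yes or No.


Input string: 'okjnqdzzkw'
Suffix to check: 'zkw'
Last 3 characters of input: 'zkw'
Match: True
Result: Yes


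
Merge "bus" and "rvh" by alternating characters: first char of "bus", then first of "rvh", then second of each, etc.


String 1: 'bus'
String 2: 'rvh'
Operation: alternate characters
Pairs: 'b'+'r', 'u'+'v', 's'+'h'
Result: bruvsh


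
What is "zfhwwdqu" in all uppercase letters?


Input string: 'zfhwwdqu'
Operation: convert each letter to uppercase
Mapping: 'z'->'Z', 'f'->'F', 'h'->'H', 'w'->'W', 'w'->'W', 'd'->'D', 'q'->'Q', 'u'->'U'
Result: ZFHWWDQU


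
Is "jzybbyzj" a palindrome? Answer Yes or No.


Input string: 'jzybbyzj'
Reversed: 'jzybbyzj'
Compare pairs: s[0]='j' vs s[7]='j' (match), s[1]='z' vs s[6]='z' (match), s[2]='y' vs s[5]='y' (match), s[3]='b' vs s[4]='b' (match)
Palindrome: Yes


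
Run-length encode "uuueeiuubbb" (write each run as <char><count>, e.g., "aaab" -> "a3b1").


Input: 'uuueeiuubbb'
Operation: identify consecutive runs
Runs: 'uuu' -> u3, 'ee' -> e2, 'i' -> i1, 'uu' -> u2, 'bbb' -> b3
Encoded: u3e2i1u2b3


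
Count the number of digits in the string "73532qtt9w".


Input string: '73532qtt9w'
Operation: count digit characters (0-9)
Scan: '7'(digit), '3'(digit), '5'(digit), '3'(digit), '2'(digit), 'q', 't', 't', '9'(digit), 'w'
Digits found: 6
Result: 6


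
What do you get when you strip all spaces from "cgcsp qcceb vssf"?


Input string: 'cgcsp qcceb vssf'
Operation: remove all spaces
Words: 'cgcsp', 'qcceb', 'vssf'
Join without spaces: cgcspqccebvssf


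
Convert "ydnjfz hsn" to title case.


Input string: 'ydnjfz hsn'
Operation: capitalize first letter of each word
Word transformations: 'ydnjfz'->'Ydnjfz', 'hsn'->'Hsn'
Result: Ydnjfz Hsn


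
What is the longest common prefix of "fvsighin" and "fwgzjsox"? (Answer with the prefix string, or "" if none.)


String 1: 'fvsighin'
String 2: 'fwgzjsox'
Compare position by position:
pos 0: 'f' vs 'f' match
pos 1: 'v' vs 'w' differ -> stop
Longest common prefix: "f" (length 1)


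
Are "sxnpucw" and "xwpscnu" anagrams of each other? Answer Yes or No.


String 1: 'sxnpucw' -> sorted: 'cnpsuwx'
String 2: 'xwpscnu' -> sorted: 'cnpsuwx'
Compare sorted forms: 'cnpsuwx' == 'cnpsuwx'
Anagram: Yes


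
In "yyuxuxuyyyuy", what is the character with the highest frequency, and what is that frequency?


Input: 'yyuxuxuyyyuy'
Operation: tally each character
Counts: 'u':4, 'x':2, 'y':6
Maximum: 'y' appears 6 times
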